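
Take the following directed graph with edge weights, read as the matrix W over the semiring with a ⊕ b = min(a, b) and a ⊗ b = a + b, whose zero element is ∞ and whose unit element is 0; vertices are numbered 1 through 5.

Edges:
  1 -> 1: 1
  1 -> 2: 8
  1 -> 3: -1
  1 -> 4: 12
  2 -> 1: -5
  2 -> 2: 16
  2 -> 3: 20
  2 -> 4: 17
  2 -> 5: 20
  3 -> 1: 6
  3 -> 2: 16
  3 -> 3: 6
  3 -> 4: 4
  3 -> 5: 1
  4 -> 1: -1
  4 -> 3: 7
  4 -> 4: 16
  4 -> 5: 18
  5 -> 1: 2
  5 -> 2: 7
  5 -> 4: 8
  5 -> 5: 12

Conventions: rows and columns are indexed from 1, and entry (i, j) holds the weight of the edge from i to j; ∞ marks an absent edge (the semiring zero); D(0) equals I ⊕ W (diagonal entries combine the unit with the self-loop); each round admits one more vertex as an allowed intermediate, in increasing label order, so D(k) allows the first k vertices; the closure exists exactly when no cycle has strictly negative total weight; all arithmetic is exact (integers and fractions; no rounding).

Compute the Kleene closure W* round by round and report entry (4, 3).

D(0):
  [0, 8, -1, 12, ∞]
  [-5, 0, 20, 17, 20]
  [6, 16, 0, 4, 1]
  [-1, ∞, 7, 0, 18]
  [2, 7, ∞, 8, 0]
D(1):
  [0, 8, -1, 12, ∞]
  [-5, 0, -6, 7, 20]
  [6, 14, 0, 4, 1]
  [-1, 7, -2, 0, 18]
  [2, 7, 1, 8, 0]
D(2):
  [0, 8, -1, 12, 28]
  [-5, 0, -6, 7, 20]
  [6, 14, 0, 4, 1]
  [-1, 7, -2, 0, 18]
  [2, 7, 1, 8, 0]
D(3):
  [0, 8, -1, 3, 0]
  [-5, 0, -6, -2, -5]
  [6, 14, 0, 4, 1]
  [-1, 7, -2, 0, -1]
  [2, 7, 1, 5, 0]
D(4):
  [0, 8, -1, 3, 0]
  [-5, 0, -6, -2, -5]
  [3, 11, 0, 4, 1]
  [-1, 7, -2, 0, -1]
  [2, 7, 1, 5, 0]
D(5):
  [0, 7, -1, 3, 0]
  [-5, 0, -6, -2, -5]
  [3, 8, 0, 4, 1]
  [-1, 6, -2, 0, -1]
  [2, 7, 1, 5, 0]
Answer: W*[4][3] = -2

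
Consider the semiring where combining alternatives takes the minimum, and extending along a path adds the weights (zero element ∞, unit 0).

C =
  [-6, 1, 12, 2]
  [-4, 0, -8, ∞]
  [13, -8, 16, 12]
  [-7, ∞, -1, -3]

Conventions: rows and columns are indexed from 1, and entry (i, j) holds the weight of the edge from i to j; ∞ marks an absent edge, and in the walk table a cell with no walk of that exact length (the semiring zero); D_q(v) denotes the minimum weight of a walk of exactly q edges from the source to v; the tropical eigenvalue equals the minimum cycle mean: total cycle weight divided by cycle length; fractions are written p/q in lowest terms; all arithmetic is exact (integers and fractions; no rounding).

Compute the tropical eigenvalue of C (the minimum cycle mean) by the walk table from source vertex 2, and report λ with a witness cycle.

q=0: [∞, 0, ∞, ∞]
q=1: [-4, 0, -8, ∞]
q=2: [-10, -16, -8, -2]
q=3: [-20, -16, -24, -8]
q=4: [-26, -32, -24, -18]
Optimal cycle mean attained by: cycle 2->3->2, total (-8) + (-8), length 2.
Answer: λ = -8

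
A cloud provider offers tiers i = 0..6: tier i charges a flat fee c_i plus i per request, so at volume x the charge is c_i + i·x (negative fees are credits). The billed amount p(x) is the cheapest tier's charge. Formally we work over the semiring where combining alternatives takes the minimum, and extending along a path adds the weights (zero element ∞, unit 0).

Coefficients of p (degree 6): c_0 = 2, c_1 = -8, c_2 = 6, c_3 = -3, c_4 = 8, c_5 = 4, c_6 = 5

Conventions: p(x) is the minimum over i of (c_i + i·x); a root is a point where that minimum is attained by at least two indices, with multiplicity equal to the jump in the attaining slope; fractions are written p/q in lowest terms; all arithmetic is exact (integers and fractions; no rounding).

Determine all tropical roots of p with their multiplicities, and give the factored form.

hull edge (i=0, c=2) to (i=1, c=-8): slope -10, span 1
hull edge (i=1, c=-8) to (i=3, c=-3): slope 5/2, span 2
hull edge (i=3, c=-3) to (i=6, c=5): slope 8/3, span 3
Factored form: p(x) = 5 ⊗ (x ⊕ (-8/3)) ⊗ (x ⊕ (-8/3)) ⊗ (x ⊕ (-8/3)) ⊗ (x ⊕ (-5/2)) ⊗ (x ⊕ (-5/2)) ⊗ (x ⊕ 10)
Answer: roots = -8/3 (mult 3), -5/2 (mult 2), 10 (mult 1)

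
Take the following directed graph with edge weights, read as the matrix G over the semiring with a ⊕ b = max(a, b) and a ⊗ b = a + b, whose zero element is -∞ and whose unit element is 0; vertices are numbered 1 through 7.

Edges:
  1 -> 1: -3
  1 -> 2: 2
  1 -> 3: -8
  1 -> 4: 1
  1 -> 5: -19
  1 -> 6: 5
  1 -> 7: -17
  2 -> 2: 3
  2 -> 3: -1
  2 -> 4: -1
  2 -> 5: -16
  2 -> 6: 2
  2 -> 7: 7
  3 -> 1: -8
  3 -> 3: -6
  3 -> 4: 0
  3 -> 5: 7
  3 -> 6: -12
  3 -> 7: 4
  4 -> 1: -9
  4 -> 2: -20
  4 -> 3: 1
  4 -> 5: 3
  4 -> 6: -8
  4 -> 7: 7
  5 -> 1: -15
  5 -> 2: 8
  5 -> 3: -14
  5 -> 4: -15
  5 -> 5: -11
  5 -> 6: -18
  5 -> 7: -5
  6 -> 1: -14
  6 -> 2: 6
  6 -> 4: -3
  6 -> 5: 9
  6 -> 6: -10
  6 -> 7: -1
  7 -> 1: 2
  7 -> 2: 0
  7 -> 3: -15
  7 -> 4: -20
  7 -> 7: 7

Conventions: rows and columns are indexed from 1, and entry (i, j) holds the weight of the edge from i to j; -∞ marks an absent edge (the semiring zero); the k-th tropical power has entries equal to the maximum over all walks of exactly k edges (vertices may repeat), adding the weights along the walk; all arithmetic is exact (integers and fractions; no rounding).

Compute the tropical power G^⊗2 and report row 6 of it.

G^⊗2:
  [-6, 11, 2, 2, 14, 4, 9]
  [9, 8, 2, 2, 11, 5, 14]
  [6, 15, 1, -6, 3, -3, 11]
  [9, 11, -5, 1, 8, -4, 14]
  [-3, 11, 7, 7, -7, 10, 15]
  [1, 17, 5, 5, 0, 8, 13]
  [9, 7, -1, 3, -8, 7, 14]
Answer: row 6 of G^⊗2 = [1, 17, 5, 5, 0, 8, 13]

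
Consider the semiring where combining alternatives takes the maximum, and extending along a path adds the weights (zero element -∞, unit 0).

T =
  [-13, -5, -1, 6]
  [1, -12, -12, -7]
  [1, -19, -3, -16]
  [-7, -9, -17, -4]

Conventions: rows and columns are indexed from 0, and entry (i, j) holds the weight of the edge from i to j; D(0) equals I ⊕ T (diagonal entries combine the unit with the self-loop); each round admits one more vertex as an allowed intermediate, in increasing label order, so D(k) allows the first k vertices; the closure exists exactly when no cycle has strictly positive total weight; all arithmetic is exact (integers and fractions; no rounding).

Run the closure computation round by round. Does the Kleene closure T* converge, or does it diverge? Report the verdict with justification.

D(0):
  [0, -5, -1, 6]
  [1, 0, -12, -7]
  [1, -19, 0, -16]
  [-7, -9, -17, 0]
D(1):
  [0, -5, -1, 6]
  [1, 0, 0, 7]
  [1, -4, 0, 7]
  [-7, -9, -8, 0]
D(2):
  [0, -5, -1, 6]
  [1, 0, 0, 7]
  [1, -4, 0, 7]
  [-7, -9, -8, 0]
D(3):
  [0, -5, -1, 6]
  [1, 0, 0, 7]
  [1, -4, 0, 7]
  [-7, -9, -8, 0]
D(4):
  [0, -3, -1, 6]
  [1, 0, 0, 7]
  [1, -2, 0, 7]
  [-7, -9, -8, 0]
Key observation: every diagonal entry stays at the unit through all rounds, so no improving cycle exists.
Answer: CONVERGES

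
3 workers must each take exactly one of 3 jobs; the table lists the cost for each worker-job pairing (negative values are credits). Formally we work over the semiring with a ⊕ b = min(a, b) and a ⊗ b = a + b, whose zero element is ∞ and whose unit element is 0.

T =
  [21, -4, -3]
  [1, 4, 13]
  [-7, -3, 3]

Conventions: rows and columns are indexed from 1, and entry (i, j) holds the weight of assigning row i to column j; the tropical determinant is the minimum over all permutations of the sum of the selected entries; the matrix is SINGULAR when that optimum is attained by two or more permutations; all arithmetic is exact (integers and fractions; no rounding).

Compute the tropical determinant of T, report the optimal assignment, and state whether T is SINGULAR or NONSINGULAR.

σ = (1, 2, 3): 21 + 4 + 3 = 28
σ = (1, 3, 2): 21 + 13 + (-3) = 31
σ = (2, 1, 3): (-4) + 1 + 3 = 0
σ = (2, 3, 1): (-4) + 13 + (-7) = 2
σ = (3, 1, 2): (-3) + 1 + (-3) = -5
σ = (3, 2, 1): (-3) + 4 + (-7) = -6
Optimal value attained by: σ = (3, 2, 1).
Answer: det⊕(T) = -6; verdict: NONSINGULAR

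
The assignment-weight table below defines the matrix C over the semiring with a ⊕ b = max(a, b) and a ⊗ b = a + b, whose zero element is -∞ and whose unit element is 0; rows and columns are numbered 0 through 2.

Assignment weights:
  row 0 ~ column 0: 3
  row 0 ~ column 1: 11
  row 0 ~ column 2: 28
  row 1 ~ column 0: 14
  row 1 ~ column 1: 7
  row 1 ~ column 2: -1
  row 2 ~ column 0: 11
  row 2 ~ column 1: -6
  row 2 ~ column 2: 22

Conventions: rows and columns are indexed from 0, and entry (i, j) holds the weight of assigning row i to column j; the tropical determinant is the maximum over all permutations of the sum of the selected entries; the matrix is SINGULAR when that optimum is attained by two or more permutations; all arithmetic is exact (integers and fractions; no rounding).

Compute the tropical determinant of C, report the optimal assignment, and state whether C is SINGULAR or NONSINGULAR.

σ = (0, 1, 2): 3 + 7 + 22 = 32
σ = (0, 2, 1): 3 + (-1) + (-6) = -4
σ = (1, 0, 2): 11 + 14 + 22 = 47
σ = (1, 2, 0): 11 + (-1) + 11 = 21
σ = (2, 0, 1): 28 + 14 + (-6) = 36
σ = (2, 1, 0): 28 + 7 + 11 = 46
Optimal value attained by: σ = (1, 0, 2).
Answer: det⊕(C) = 47; verdict: NONSINGULAR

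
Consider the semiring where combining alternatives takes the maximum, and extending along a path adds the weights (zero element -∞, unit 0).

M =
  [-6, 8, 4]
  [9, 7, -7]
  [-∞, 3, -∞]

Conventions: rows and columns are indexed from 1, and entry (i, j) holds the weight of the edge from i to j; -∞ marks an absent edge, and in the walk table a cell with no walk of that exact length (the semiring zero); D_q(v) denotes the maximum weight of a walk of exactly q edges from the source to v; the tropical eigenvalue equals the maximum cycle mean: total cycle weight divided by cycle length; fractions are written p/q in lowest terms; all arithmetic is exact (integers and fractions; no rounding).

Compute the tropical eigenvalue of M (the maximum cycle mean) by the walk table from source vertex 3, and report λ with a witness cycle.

q=0: [-∞, -∞, 0]
q=1: [-∞, 3, -∞]
q=2: [12, 10, -4]
q=3: [19, 20, 16]
Optimal cycle mean attained by: cycle 1->2->1, total 8 + 9, length 2.
Answer: λ = 17/2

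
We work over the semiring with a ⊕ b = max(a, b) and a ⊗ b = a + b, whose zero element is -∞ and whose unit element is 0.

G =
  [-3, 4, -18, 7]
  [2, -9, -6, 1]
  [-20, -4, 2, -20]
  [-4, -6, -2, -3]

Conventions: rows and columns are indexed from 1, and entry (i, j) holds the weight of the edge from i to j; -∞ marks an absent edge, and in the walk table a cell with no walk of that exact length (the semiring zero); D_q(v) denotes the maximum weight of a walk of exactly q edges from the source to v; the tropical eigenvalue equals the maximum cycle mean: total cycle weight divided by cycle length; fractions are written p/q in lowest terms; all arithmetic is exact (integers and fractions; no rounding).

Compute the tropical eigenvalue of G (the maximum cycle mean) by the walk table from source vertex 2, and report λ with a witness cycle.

q=0: [-∞, 0, -∞, -∞]
q=1: [2, -9, -6, 1]
q=2: [-1, 6, -1, 9]
q=3: [8, 3, 7, 7]
q=4: [5, 12, 9, 15]
Optimal cycle mean attained by: cycle 1->2->1, total 4 + 2, length 2.
Answer: λ = 3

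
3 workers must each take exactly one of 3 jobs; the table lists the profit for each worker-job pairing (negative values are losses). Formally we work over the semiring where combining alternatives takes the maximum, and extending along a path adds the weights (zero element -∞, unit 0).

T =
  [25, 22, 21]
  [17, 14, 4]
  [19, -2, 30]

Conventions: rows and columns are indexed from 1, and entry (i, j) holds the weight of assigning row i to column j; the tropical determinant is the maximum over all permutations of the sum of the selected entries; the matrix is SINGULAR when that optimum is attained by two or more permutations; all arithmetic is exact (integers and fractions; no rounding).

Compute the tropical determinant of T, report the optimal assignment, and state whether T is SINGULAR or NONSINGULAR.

σ = (1, 2, 3): 25 + 14 + 30 = 69
σ = (1, 3, 2): 25 + 4 + (-2) = 27
σ = (2, 1, 3): 22 + 17 + 30 = 69
σ = (2, 3, 1): 22 + 4 + 19 = 45
σ = (3, 1, 2): 21 + 17 + (-2) = 36
σ = (3, 2, 1): 21 + 14 + 19 = 54
Optimal value attained by: σ = (1, 2, 3).
Answer: det⊕(T) = 69; verdict: SINGULAR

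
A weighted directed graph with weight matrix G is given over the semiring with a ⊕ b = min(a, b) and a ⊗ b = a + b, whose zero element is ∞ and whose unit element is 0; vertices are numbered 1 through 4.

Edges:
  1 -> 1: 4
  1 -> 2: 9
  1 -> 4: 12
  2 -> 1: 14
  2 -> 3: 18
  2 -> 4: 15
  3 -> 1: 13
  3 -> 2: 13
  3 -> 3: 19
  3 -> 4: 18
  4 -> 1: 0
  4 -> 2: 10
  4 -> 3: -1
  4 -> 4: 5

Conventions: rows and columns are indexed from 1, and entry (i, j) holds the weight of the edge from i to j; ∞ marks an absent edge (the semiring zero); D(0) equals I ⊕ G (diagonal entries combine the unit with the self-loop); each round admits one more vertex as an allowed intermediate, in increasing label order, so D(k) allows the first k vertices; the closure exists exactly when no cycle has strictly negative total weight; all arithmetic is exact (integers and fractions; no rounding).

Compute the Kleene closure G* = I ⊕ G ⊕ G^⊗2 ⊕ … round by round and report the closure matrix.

D(0):
  [0, 9, ∞, 12]
  [14, 0, 18, 15]
  [13, 13, 0, 18]
  [0, 10, -1, 0]
D(1):
  [0, 9, ∞, 12]
  [14, 0, 18, 15]
  [13, 13, 0, 18]
  [0, 9, -1, 0]
D(2):
  [0, 9, 27, 12]
  [14, 0, 18, 15]
  [13, 13, 0, 18]
  [0, 9, -1, 0]
D(3):
  [0, 9, 27, 12]
  [14, 0, 18, 15]
  [13, 13, 0, 18]
  [0, 9, -1, 0]
D(4):
  [0, 9, 11, 12]
  [14, 0, 14, 15]
  [13, 13, 0, 18]
  [0, 9, -1, 0]
Answer: G* = [[0, 9, 11, 12], [14, 0, 14, 15], [13, 13, 0, 18], [0, 9, -1, 0]]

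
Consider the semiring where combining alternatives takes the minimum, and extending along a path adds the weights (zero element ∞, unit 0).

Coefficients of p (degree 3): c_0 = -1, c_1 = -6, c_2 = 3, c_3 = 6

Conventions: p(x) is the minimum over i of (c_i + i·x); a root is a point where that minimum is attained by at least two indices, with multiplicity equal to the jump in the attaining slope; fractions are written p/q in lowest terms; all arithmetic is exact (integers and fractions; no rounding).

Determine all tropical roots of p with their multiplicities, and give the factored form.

hull edge (i=0, c=-1) to (i=1, c=-6): slope -5, span 1
hull edge (i=1, c=-6) to (i=3, c=6): slope 6, span 2
Factored form: p(x) = 6 ⊗ (x ⊕ (-6)) ⊗ (x ⊕ (-6)) ⊗ (x ⊕ 5)
Answer: roots = -6 (mult 2), 5 (mult 1)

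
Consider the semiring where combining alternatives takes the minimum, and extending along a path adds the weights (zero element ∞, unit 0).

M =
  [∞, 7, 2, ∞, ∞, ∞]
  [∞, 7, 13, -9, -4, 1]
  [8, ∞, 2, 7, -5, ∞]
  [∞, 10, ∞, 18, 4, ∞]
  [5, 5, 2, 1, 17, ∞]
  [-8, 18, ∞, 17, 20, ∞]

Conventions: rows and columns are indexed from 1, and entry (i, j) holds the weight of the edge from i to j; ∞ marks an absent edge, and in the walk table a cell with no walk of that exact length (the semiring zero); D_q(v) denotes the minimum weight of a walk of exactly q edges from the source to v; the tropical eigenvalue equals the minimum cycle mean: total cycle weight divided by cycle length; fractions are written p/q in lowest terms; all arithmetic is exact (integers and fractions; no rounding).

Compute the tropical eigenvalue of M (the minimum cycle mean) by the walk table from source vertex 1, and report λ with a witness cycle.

q=0: [0, ∞, ∞, ∞, ∞, ∞]
q=1: [∞, 7, 2, ∞, ∞, ∞]
q=2: [10, 14, 4, -2, -3, 8]
q=3: [0, 2, -1, -2, -1, 15]
q=4: [4, 4, 1, -7, -6, 3]
q=5: [-5, -1, -4, -5, -4, 5]
q=6: [-3, 1, -3, -10, -9, 0]
Optimal cycle mean attained by: cycle 3->5->3, total (-5) + 2, length 2.
Answer: λ = -3/2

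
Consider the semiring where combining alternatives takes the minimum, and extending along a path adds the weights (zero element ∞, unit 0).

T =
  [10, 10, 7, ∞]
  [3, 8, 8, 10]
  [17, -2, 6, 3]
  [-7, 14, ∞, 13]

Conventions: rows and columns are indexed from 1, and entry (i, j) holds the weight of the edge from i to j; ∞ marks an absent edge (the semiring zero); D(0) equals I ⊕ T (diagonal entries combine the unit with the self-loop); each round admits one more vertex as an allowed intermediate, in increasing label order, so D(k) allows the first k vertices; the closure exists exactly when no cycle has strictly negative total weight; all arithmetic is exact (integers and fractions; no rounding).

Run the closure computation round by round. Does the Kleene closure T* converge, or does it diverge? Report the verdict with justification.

D(0):
  [0, 10, 7, ∞]
  [3, 0, 8, 10]
  [17, -2, 0, 3]
  [-7, 14, ∞, 0]
D(1):
  [0, 10, 7, ∞]
  [3, 0, 8, 10]
  [17, -2, 0, 3]
  [-7, 3, 0, 0]
D(2):
  [0, 10, 7, 20]
  [3, 0, 8, 10]
  [1, -2, 0, 3]
  [-7, 3, 0, 0]
D(3):
  [0, 5, 7, 10]
  [3, 0, 8, 10]
  [1, -2, 0, 3]
  [-7, -2, 0, 0]
D(4):
  [0, 5, 7, 10]
  [3, 0, 8, 10]
  [-4, -2, 0, 3]
  [-7, -2, 0, 0]
Key observation: every diagonal entry stays at the unit through all rounds, so no improving cycle exists.
Answer: CONVERGES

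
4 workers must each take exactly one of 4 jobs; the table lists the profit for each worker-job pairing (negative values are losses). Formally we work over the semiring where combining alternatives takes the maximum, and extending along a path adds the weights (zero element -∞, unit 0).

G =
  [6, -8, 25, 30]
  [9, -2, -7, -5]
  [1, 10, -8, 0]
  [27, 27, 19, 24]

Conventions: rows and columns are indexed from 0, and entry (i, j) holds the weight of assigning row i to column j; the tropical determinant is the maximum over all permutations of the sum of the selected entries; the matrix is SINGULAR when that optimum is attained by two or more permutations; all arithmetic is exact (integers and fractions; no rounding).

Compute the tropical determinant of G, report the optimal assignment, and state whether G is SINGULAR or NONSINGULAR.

σ = (0, 1, 2, 3): 6 + (-2) + (-8) + 24 = 20
σ = (0, 1, 3, 2): 6 + (-2) + 0 + 19 = 23
σ = (0, 2, 1, 3): 6 + (-7) + 10 + 24 = 33
σ = (0, 2, 3, 1): 6 + (-7) + 0 + 27 = 26
σ = (0, 3, 1, 2): 6 + (-5) + 10 + 19 = 30
σ = (0, 3, 2, 1): 6 + (-5) + (-8) + 27 = 20
σ = (1, 0, 2, 3): (-8) + 9 + (-8) + 24 = 17
σ = (1, 0, 3, 2): (-8) + 9 + 0 + 19 = 20
σ = (1, 2, 0, 3): (-8) + (-7) + 1 + 24 = 10
σ = (1, 2, 3, 0): (-8) + (-7) + 0 + 27 = 12
σ = (1, 3, 0, 2): (-8) + (-5) + 1 + 19 = 7
σ = (1, 3, 2, 0): (-8) + (-5) + (-8) + 27 = 6
σ = (2, 0, 1, 3): 25 + 9 + 10 + 24 = 68
σ = (2, 0, 3, 1): 25 + 9 + 0 + 27 = 61
σ = (2, 1, 0, 3): 25 + (-2) + 1 + 24 = 48
σ = (2, 1, 3, 0): 25 + (-2) + 0 + 27 = 50
σ = (2, 3, 0, 1): 25 + (-5) + 1 + 27 = 48
σ = (2, 3, 1, 0): 25 + (-5) + 10 + 27 = 57
σ = (3, 0, 1, 2): 30 + 9 + 10 + 19 = 68
σ = (3, 0, 2, 1): 30 + 9 + (-8) + 27 = 58
σ = (3, 1, 0, 2): 30 + (-2) + 1 + 19 = 48
σ = (3, 1, 2, 0): 30 + (-2) + (-8) + 27 = 47
σ = (3, 2, 0, 1): 30 + (-7) + 1 + 27 = 51
σ = (3, 2, 1, 0): 30 + (-7) + 10 + 27 = 60
Optimal value attained by: σ = (2, 0, 1, 3).
Answer: det⊕(G) = 68; verdict: SINGULAR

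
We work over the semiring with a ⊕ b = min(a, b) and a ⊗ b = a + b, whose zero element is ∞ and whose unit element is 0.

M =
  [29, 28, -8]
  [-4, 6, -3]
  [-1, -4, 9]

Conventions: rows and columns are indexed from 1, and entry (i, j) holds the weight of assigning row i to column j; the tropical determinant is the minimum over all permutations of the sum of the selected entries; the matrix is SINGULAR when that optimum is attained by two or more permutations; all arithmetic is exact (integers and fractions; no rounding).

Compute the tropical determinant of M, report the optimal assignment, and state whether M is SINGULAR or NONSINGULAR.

σ = (1, 2, 3): 29 + 6 + 9 = 44
σ = (1, 3, 2): 29 + (-3) + (-4) = 22
σ = (2, 1, 3): 28 + (-4) + 9 = 33
σ = (2, 3, 1): 28 + (-3) + (-1) = 24
σ = (3, 1, 2): (-8) + (-4) + (-4) = -16
σ = (3, 2, 1): (-8) + 6 + (-1) = -3
Optimal value attained by: σ = (3, 1, 2).
Answer: det⊕(M) = -16; verdict: NONSINGULAR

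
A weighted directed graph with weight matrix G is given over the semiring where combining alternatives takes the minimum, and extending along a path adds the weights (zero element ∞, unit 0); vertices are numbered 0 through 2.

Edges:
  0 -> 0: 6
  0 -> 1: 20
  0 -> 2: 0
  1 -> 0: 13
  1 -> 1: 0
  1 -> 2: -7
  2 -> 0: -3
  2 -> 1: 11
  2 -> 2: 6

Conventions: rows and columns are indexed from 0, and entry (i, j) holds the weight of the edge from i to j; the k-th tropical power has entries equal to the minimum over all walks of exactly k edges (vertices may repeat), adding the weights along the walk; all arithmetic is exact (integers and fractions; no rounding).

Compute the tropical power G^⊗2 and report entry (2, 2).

G^⊗2:
  [-3, 11, 6]
  [-10, 0, -7]
  [3, 11, -3]
Key observation: the optimum is the walk 2->0->2, with weight (-3) + 0 = -3.
Optimal value attained by: walk 2->0->2.
Answer: (G^⊗2)[2][2] = -3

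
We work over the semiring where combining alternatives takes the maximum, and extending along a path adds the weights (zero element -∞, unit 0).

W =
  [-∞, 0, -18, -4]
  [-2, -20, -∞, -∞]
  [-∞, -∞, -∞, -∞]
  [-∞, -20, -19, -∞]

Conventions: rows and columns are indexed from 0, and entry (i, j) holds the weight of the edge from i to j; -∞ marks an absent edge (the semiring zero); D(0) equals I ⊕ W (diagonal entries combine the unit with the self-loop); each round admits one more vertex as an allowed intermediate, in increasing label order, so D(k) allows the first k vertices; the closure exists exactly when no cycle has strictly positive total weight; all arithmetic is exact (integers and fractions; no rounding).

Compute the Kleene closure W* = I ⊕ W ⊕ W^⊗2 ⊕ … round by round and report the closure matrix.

D(0):
  [0, 0, -18, -4]
  [-2, 0, -∞, -∞]
  [-∞, -∞, 0, -∞]
  [-∞, -20, -19, 0]
D(1):
  [0, 0, -18, -4]
  [-2, 0, -20, -6]
  [-∞, -∞, 0, -∞]
  [-∞, -20, -19, 0]
D(2):
  [0, 0, -18, -4]
  [-2, 0, -20, -6]
  [-∞, -∞, 0, -∞]
  [-22, -20, -19, 0]
D(3):
  [0, 0, -18, -4]
  [-2, 0, -20, -6]
  [-∞, -∞, 0, -∞]
  [-22, -20, -19, 0]
D(4):
  [0, 0, -18, -4]
  [-2, 0, -20, -6]
  [-∞, -∞, 0, -∞]
  [-22, -20, -19, 0]
Answer: W* = [[0, 0, -18, -4], [-2, 0, -20, -6], [-∞, -∞, 0, -∞], [-22, -20, -19, 0]]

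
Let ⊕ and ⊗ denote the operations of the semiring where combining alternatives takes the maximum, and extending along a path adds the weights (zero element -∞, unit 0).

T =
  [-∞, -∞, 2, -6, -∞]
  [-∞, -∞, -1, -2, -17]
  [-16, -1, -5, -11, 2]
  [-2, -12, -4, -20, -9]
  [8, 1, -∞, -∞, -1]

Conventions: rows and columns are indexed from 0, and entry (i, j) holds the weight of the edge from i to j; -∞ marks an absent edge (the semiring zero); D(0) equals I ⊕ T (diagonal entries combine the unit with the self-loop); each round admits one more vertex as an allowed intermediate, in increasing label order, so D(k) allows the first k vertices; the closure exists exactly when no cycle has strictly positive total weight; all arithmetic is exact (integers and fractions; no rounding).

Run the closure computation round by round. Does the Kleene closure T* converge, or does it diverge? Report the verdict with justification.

D(0):
  [0, -∞, 2, -6, -∞]
  [-∞, 0, -1, -2, -17]
  [-16, -1, 0, -11, 2]
  [-2, -12, -4, 0, -9]
  [8, 1, -∞, -∞, 0]
D(1):
  [0, -∞, 2, -6, -∞]
  [-∞, 0, -1, -2, -17]
  [-16, -1, 0, -11, 2]
  [-2, -12, 0, 0, -9]
  [8, 1, 10, 2, 0]
D(2):
  [0, -∞, 2, -6, -∞]
  [-∞, 0, -1, -2, -17]
  [-16, -1, 0, -3, 2]
  [-2, -12, 0, 0, -9]
  [8, 1, 10, 2, 0]
Detection: at round 3, diagonal entry (4, 4) turns strictly positive.
Key observation: the cycle 4->0->2->4 has total weight 8 + 2 + 2, which is strictly positive.
Answer: DIVERGES — positive cycle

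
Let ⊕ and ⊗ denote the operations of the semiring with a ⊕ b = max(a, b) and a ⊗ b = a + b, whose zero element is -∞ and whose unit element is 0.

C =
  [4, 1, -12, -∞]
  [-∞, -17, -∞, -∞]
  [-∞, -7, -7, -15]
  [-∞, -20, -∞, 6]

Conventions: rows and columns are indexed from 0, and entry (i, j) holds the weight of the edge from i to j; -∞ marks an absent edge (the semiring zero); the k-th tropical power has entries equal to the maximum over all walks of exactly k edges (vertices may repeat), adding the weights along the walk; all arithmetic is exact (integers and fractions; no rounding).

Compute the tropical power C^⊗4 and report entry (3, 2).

C^⊗2:
  [8, 5, -8, -27]
  [-∞, -34, -∞, -∞]
  [-∞, -14, -14, -9]
  [-∞, -14, -∞, 12]
C^⊗3:
  [12, 9, -4, -21]
  [-∞, -51, -∞, -∞]
  [-∞, -21, -21, -3]
  [-∞, -8, -∞, 18]
C^⊗4:
  [16, 13, 0, -15]
  [-∞, -68, -∞, -∞]
  [-∞, -23, -28, 3]
  [-∞, -2, -∞, 24]
Key observation: no walk of exactly 4 edges connects these vertices, so the entry is the semiring zero.
Answer: (C^⊗4)[3][2] = -∞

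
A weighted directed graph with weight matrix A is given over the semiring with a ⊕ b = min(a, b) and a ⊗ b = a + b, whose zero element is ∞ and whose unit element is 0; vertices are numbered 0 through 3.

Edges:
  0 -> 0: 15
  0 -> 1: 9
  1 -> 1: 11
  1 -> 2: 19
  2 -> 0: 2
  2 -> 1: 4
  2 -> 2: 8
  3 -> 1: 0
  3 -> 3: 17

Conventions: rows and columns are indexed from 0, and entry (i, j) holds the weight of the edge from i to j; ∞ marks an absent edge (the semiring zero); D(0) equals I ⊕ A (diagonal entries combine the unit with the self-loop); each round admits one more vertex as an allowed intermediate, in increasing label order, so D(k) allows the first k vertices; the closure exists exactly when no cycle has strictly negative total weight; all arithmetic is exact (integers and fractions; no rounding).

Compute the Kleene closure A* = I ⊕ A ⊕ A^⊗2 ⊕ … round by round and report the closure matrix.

D(0):
  [0, 9, ∞, ∞]
  [∞, 0, 19, ∞]
  [2, 4, 0, ∞]
  [∞, 0, ∞, 0]
D(1):
  [0, 9, ∞, ∞]
  [∞, 0, 19, ∞]
  [2, 4, 0, ∞]
  [∞, 0, ∞, 0]
D(2):
  [0, 9, 28, ∞]
  [∞, 0, 19, ∞]
  [2, 4, 0, ∞]
  [∞, 0, 19, 0]
D(3):
  [0, 9, 28, ∞]
  [21, 0, 19, ∞]
  [2, 4, 0, ∞]
  [21, 0, 19, 0]
D(4):
  [0, 9, 28, ∞]
  [21, 0, 19, ∞]
  [2, 4, 0, ∞]
  [21, 0, 19, 0]
Answer: A* = [[0, 9, 28, ∞], [21, 0, 19, ∞], [2, 4, 0, ∞], [21, 0, 19, 0]]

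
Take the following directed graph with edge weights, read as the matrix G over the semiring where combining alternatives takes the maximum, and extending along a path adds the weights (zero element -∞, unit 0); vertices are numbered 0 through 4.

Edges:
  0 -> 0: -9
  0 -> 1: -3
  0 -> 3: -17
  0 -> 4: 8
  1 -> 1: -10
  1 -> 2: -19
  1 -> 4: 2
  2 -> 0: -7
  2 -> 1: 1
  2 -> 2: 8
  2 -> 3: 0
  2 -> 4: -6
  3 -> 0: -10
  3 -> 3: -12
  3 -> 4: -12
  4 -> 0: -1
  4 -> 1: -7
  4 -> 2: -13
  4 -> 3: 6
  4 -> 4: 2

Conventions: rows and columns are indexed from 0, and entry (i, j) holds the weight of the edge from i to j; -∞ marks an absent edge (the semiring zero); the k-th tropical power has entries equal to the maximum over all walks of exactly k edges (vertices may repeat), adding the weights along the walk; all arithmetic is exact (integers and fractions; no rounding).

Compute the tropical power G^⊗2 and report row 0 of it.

G^⊗2:
  [7, 1, -5, 14, 10]
  [1, -5, -11, 8, 4]
  [1, 9, 16, 8, 3]
  [-13, -13, -25, -6, -2]
  [1, -4, -5, 8, 7]
Answer: row 0 of G^⊗2 = [7, 1, -5, 14, 10]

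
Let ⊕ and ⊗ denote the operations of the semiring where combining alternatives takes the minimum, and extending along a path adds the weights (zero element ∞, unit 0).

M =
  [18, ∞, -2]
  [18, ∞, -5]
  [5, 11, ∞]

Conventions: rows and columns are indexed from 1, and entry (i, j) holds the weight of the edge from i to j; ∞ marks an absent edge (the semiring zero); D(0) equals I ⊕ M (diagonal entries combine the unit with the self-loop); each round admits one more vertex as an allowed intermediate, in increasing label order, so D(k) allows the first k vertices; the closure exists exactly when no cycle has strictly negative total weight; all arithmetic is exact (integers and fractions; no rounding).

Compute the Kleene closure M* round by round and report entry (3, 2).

D(0):
  [0, ∞, -2]
  [18, 0, -5]
  [5, 11, 0]
D(1):
  [0, ∞, -2]
  [18, 0, -5]
  [5, 11, 0]
D(2):
  [0, ∞, -2]
  [18, 0, -5]
  [5, 11, 0]
D(3):
  [0, 9, -2]
  [0, 0, -5]
  [5, 11, 0]
Answer: M*[3][2] = 11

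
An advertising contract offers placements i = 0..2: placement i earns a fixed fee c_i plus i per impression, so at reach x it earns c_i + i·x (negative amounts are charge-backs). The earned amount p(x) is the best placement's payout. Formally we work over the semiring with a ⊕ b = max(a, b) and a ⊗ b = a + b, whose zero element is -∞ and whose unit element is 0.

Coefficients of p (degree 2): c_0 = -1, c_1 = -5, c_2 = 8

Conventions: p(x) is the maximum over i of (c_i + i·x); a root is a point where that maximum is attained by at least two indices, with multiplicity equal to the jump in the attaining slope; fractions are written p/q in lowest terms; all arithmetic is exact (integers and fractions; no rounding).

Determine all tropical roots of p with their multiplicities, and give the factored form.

hull edge (i=0, c=-1) to (i=2, c=8): slope 9/2, span 2
Factored form: p(x) = 8 ⊗ (x ⊕ (-9/2)) ⊗ (x ⊕ (-9/2))
Answer: roots = -9/2 (mult 2)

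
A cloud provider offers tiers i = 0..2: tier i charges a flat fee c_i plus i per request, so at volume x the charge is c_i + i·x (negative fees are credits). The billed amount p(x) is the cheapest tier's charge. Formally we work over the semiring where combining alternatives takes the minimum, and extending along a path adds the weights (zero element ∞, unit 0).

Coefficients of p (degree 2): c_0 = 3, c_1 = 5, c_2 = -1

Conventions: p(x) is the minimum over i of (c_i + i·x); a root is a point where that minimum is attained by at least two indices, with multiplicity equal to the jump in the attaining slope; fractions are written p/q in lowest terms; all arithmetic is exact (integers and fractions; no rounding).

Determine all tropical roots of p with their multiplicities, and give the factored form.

hull edge (i=0, c=3) to (i=2, c=-1): slope -2, span 2
Factored form: p(x) = -1 ⊗ (x ⊕ 2) ⊗ (x ⊕ 2)
Answer: roots = 2 (mult 2)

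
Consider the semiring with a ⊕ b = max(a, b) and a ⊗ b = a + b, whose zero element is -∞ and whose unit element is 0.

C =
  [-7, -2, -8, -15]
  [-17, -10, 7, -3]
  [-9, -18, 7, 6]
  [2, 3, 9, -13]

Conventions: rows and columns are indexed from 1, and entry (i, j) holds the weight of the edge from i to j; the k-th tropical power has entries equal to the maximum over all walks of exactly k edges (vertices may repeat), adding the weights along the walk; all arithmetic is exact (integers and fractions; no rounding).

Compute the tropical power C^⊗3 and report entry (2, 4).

C^⊗2:
  [-13, -9, 5, -2]
  [-1, 0, 14, 13]
  [8, 9, 15, 13]
  [0, 0, 16, 15]
C^⊗3:
  [0, 1, 12, 11]
  [15, 16, 22, 20]
  [15, 16, 22, 21]
  [17, 18, 24, 22]
Key observation: the optimum is the walk 2->3->3->4, with weight 7 + 7 + 6 = 20.
Optimal value attained by: walk 2->3->3->4.
Answer: (C^⊗3)[2][4] = 20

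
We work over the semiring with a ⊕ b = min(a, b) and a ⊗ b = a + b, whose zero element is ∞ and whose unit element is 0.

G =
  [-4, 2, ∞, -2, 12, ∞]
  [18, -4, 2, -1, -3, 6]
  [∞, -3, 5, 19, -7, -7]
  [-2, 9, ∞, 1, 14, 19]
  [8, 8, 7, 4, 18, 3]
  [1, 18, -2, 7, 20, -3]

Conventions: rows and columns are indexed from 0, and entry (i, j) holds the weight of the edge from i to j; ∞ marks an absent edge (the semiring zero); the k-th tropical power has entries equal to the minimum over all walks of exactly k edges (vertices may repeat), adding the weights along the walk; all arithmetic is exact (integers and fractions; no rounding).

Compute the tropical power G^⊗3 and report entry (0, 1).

G^⊗2:
  [-8, -2, 4, -6, -1, 8]
  [-3, -8, -2, -5, -7, -5]
  [-6, -7, -9, -4, -6, -10]
  [-6, 0, 11, -4, 6, 15]
  [2, 4, 1, 5, 0, 0]
  [-3, -5, -5, -1, -9, -9]
G^⊗3:
  [-12, -6, 0, -10, -5, -3]
  [-7, -12, -7, -9, -11, -9]
  [-10, -12, -12, -8, -16, -16]
  [-10, -4, 2, -8, -3, 4]
  [-2, -2, -2, 0, -6, -6]
  [-8, -9, -11, -6, -12, -12]
Key observation: the optimum is the walk 0->0->0->1, with weight (-4) + (-4) + 2 = -6.
Optimal value attained by: walk 0->0->0->1.
Answer: (G^⊗3)[0][1] = -6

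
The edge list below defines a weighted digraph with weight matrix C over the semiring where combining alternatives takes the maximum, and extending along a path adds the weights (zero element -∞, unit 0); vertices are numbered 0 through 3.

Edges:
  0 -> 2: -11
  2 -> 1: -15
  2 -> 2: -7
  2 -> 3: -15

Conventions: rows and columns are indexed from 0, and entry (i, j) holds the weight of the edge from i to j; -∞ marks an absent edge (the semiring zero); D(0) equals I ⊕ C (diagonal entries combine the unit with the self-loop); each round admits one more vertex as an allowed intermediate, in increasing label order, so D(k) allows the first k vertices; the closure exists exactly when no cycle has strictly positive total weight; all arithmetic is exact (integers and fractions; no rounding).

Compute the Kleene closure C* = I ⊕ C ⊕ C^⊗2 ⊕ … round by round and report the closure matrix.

D(0):
  [0, -∞, -11, -∞]
  [-∞, 0, -∞, -∞]
  [-∞, -15, 0, -15]
  [-∞, -∞, -∞, 0]
D(1):
  [0, -∞, -11, -∞]
  [-∞, 0, -∞, -∞]
  [-∞, -15, 0, -15]
  [-∞, -∞, -∞, 0]
D(2):
  [0, -∞, -11, -∞]
  [-∞, 0, -∞, -∞]
  [-∞, -15, 0, -15]
  [-∞, -∞, -∞, 0]
D(3):
  [0, -26, -11, -26]
  [-∞, 0, -∞, -∞]
  [-∞, -15, 0, -15]
  [-∞, -∞, -∞, 0]
D(4):
  [0, -26, -11, -26]
  [-∞, 0, -∞, -∞]
  [-∞, -15, 0, -15]
  [-∞, -∞, -∞, 0]
Answer: C* = [[0, -26, -11, -26], [-∞, 0, -∞, -∞], [-∞, -15, 0, -15], [-∞, -∞, -∞, 0]]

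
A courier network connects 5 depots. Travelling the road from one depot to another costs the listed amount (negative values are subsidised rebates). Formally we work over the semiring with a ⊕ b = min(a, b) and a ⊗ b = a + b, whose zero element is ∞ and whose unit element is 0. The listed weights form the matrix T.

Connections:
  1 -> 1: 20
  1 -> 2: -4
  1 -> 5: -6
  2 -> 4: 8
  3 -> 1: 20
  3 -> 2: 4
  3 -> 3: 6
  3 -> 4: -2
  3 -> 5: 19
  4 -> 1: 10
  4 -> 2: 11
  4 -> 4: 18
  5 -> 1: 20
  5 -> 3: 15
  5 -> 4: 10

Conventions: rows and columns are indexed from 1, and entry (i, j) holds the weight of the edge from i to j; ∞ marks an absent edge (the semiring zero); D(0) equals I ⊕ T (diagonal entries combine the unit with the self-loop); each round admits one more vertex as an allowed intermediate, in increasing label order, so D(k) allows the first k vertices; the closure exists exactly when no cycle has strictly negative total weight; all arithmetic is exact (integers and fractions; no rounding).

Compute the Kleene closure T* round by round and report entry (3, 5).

D(0):
  [0, -4, ∞, ∞, -6]
  [∞, 0, ∞, 8, ∞]
  [20, 4, 0, -2, 19]
  [10, 11, ∞, 0, ∞]
  [20, ∞, 15, 10, 0]
D(1):
  [0, -4, ∞, ∞, -6]
  [∞, 0, ∞, 8, ∞]
  [20, 4, 0, -2, 14]
  [10, 6, ∞, 0, 4]
  [20, 16, 15, 10, 0]
D(2):
  [0, -4, ∞, 4, -6]
  [∞, 0, ∞, 8, ∞]
  [20, 4, 0, -2, 14]
  [10, 6, ∞, 0, 4]
  [20, 16, 15, 10, 0]
D(3):
  [0, -4, ∞, 4, -6]
  [∞, 0, ∞, 8, ∞]
  [20, 4, 0, -2, 14]
  [10, 6, ∞, 0, 4]
  [20, 16, 15, 10, 0]
D(4):
  [0, -4, ∞, 4, -6]
  [18, 0, ∞, 8, 12]
  [8, 4, 0, -2, 2]
  [10, 6, ∞, 0, 4]
  [20, 16, 15, 10, 0]
D(5):
  [0, -4, 9, 4, -6]
  [18, 0, 27, 8, 12]
  [8, 4, 0, -2, 2]
  [10, 6, 19, 0, 4]
  [20, 16, 15, 10, 0]
Answer: T*[3][5] = 2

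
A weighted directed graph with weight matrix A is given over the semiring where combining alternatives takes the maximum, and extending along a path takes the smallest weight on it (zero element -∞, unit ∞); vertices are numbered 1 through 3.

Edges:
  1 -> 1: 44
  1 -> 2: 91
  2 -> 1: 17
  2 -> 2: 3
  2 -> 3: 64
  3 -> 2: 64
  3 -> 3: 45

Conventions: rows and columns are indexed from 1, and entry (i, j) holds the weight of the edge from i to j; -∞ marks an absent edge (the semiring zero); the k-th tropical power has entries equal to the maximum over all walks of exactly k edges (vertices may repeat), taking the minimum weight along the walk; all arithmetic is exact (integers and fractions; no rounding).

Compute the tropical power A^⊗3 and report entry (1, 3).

A^⊗2:
  [44, 44, 64]
  [17, 64, 45]
  [17, 45, 64]
A^⊗3:
  [44, 64, 45]
  [17, 45, 64]
  [17, 64, 45]
Key observation: the optimum is the walk 1->2->3->3, with weight 91 min 64 min 45 = 45.
Optimal value attained by: walk 1->2->3->3.
Answer: (A^⊗3)[1][3] = 45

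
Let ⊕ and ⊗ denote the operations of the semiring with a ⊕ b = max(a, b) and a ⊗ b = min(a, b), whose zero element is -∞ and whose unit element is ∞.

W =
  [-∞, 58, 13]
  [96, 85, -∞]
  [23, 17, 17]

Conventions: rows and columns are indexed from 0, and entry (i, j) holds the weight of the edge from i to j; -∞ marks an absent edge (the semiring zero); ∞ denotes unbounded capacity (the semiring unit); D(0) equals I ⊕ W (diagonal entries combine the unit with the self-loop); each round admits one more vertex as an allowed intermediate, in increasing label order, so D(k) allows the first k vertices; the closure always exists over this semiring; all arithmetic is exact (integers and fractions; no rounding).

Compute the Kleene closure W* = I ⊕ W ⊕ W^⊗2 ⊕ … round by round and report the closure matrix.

D(0):
  [∞, 58, 13]
  [96, ∞, -∞]
  [23, 17, ∞]
D(1):
  [∞, 58, 13]
  [96, ∞, 13]
  [23, 23, ∞]
D(2):
  [∞, 58, 13]
  [96, ∞, 13]
  [23, 23, ∞]
D(3):
  [∞, 58, 13]
  [96, ∞, 13]
  [23, 23, ∞]
Answer: W* = [[∞, 58, 13], [96, ∞, 13], [23, 23, ∞]]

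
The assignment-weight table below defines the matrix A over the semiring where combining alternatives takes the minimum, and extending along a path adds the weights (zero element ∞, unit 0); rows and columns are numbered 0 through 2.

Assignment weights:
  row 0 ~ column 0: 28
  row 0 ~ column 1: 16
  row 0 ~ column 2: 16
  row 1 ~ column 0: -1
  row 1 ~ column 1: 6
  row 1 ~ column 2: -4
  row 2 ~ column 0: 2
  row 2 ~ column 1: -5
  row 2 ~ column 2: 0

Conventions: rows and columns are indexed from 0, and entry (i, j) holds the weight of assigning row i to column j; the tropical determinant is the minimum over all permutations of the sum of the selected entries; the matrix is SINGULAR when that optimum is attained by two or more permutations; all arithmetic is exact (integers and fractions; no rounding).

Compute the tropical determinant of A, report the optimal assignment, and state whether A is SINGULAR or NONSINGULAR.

σ = (0, 1, 2): 28 + 6 + 0 = 34
σ = (0, 2, 1): 28 + (-4) + (-5) = 19
σ = (1, 0, 2): 16 + (-1) + 0 = 15
σ = (1, 2, 0): 16 + (-4) + 2 = 14
σ = (2, 0, 1): 16 + (-1) + (-5) = 10
σ = (2, 1, 0): 16 + 6 + 2 = 24
Optimal value attained by: σ = (2, 0, 1).
Answer: det⊕(A) = 10; verdict: NONSINGULAR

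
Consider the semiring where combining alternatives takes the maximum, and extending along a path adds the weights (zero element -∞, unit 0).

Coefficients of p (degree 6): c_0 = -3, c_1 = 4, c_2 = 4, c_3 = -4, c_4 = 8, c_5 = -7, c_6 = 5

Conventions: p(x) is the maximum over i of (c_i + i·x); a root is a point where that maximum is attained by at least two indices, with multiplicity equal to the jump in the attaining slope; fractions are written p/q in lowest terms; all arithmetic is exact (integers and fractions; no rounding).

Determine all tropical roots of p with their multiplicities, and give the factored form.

hull edge (i=0, c=-3) to (i=1, c=4): slope 7, span 1
hull edge (i=1, c=4) to (i=4, c=8): slope 4/3, span 3
hull edge (i=4, c=8) to (i=6, c=5): slope -3/2, span 2
Factored form: p(x) = 5 ⊗ (x ⊕ (-7)) ⊗ (x ⊕ (-4/3)) ⊗ (x ⊕ (-4/3)) ⊗ (x ⊕ (-4/3)) ⊗ (x ⊕ 3/2) ⊗ (x ⊕ 3/2)
Answer: roots = -7 (mult 1), -4/3 (mult 3), 3/2 (mult 2)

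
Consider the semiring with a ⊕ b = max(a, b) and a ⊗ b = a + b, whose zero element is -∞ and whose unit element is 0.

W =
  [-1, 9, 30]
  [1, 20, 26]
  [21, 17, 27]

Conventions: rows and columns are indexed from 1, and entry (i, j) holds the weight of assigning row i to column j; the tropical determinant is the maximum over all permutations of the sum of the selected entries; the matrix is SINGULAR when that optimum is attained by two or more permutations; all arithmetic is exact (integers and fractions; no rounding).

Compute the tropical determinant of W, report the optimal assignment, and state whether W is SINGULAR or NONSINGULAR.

σ = (1, 2, 3): (-1) + 20 + 27 = 46
σ = (1, 3, 2): (-1) + 26 + 17 = 42
σ = (2, 1, 3): 9 + 1 + 27 = 37
σ = (2, 3, 1): 9 + 26 + 21 = 56
σ = (3, 1, 2): 30 + 1 + 17 = 48
σ = (3, 2, 1): 30 + 20 + 21 = 71
Optimal value attained by: σ = (3, 2, 1).
Answer: det⊕(W) = 71; verdict: NONSINGULAR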